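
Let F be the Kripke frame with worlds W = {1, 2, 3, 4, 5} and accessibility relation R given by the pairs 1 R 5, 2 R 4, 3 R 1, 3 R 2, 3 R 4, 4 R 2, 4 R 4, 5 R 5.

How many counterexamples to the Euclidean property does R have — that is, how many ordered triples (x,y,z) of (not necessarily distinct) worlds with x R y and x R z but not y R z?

Enumerating: (3,1,1), (3,1,2), (3,1,4), (3,2,1), (3,2,2), (3,4,1), (4,2,2).

7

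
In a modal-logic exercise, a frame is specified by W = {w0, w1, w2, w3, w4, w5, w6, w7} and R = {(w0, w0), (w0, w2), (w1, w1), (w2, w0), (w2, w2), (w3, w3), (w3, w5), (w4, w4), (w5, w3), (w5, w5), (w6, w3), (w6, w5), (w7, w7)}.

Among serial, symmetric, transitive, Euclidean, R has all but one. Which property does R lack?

Serial: yes — every world has a successor (e.g. w0 R w0).
Symmetric: no — w6 R w3 but not w3 R w6.
Transitive: yes — every two-step R-path is closed by a direct edge.
Euclidean: yes — any two successors of a common world are R-related.
Only symmetric fails.

symmetric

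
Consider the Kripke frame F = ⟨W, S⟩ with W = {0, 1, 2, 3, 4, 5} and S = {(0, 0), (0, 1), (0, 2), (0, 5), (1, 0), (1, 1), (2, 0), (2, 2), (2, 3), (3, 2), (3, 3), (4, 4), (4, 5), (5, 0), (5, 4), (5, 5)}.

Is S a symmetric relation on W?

Symmetric: yes — every pair in S has its reverse in S.

Yes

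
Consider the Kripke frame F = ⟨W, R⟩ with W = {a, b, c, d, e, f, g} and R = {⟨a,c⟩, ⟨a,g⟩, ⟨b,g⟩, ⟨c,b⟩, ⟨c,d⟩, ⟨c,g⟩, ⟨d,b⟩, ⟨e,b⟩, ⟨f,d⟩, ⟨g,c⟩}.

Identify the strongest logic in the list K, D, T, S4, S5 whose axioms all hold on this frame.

D

Serial (axiom D): yes — every world has a successor (e.g. a R c).
Reflexive (axiom T): no — a is not related to itself.
Transitive (axiom 4): no — a R c and c R b, but not a R b.
Euclidean (axiom 5): no — c R b and c R d, but not b R d.
So F validates K, D; T would additionally require R to be reflexive. The strongest is D.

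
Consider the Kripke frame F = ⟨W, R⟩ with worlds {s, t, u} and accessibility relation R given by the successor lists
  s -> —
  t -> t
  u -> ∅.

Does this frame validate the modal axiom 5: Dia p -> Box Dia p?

The schema 5 characterises exactly the Euclidean frames.
Euclidean: yes — any two successors of a common world are R-related.

Yes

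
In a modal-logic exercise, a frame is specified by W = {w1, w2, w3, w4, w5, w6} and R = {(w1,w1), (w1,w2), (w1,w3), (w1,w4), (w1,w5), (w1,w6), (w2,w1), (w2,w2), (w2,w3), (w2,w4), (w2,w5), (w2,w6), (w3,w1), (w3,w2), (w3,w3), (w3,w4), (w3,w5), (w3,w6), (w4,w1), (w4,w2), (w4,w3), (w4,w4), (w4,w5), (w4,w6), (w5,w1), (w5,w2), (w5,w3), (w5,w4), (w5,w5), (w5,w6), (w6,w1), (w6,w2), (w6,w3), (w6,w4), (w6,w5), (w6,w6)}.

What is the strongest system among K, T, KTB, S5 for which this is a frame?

S5

Reflexive (axiom T): yes — every world is R-related to itself.
Symmetric (axiom B): yes — every pair in R has its reverse in R.
Euclidean (axiom 5): yes — any two successors of a common world are R-related.
So F validates K, T, KTB, S5. The strongest is S5.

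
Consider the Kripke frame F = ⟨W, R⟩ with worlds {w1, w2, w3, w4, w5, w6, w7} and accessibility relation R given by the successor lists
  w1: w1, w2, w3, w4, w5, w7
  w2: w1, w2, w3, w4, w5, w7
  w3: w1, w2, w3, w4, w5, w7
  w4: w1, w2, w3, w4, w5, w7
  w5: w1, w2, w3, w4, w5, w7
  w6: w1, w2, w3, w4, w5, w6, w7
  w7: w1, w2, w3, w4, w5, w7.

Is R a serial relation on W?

Yes

Serial: yes — every world has a successor (e.g. w1 R w1).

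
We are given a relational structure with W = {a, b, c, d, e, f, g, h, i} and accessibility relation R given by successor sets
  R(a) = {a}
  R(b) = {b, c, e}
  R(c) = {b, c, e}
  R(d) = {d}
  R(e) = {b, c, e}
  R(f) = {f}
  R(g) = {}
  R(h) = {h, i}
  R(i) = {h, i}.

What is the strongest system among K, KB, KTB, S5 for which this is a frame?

KB

Symmetric (axiom B): yes — every pair in R has its reverse in R.
Reflexive (axiom T): no — g is not related to itself.
Euclidean (axiom 5): yes — any two successors of a common world are R-related.
So F validates K, KB; KTB would additionally require R to be reflexive. The strongest is KB.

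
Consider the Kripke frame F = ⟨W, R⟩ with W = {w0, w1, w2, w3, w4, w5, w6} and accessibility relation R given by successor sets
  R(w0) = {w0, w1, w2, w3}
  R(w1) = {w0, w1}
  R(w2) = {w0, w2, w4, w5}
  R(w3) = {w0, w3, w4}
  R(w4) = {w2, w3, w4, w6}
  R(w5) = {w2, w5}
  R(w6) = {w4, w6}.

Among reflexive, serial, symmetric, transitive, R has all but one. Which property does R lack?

Reflexive: yes — every world is R-related to itself.
Serial: yes — every world has a successor (e.g. w0 R w0).
Symmetric: yes — every pair in R has its reverse in R.
Transitive: no — w0 R w2 and w2 R w4, but not w0 R w4.
Only transitive fails.

transitive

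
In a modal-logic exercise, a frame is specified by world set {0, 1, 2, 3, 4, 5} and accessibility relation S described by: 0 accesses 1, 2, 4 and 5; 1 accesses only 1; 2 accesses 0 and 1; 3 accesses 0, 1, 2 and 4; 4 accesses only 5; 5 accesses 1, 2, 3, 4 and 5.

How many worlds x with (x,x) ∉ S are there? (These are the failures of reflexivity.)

4

Enumerating: 0, 2, 3, 4.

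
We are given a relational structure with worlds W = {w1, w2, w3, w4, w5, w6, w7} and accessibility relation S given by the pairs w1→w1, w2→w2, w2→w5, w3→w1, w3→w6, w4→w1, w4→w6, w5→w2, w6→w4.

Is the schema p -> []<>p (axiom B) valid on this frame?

No

Axiom B corresponds to the accessibility relation being symmetric.
Symmetric: no — w3 S w1 but not w1 S w3.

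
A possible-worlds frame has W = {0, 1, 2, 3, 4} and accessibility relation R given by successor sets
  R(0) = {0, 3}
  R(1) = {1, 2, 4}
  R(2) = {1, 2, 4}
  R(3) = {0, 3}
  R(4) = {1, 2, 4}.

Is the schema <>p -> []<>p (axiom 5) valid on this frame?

Yes

The schema 5 characterises exactly the Euclidean frames.
Euclidean: yes — any two successors of a common world are R-related.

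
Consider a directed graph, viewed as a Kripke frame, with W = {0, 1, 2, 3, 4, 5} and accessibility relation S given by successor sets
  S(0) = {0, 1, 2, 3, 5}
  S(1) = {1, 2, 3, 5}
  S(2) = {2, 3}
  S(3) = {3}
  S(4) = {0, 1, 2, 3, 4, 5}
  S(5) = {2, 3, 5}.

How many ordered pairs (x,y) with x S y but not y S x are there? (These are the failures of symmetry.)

Enumerating: (0,1), (0,2), (0,3), (0,5), (1,2), (1,3), (1,5), (2,3), (4,0), (4,1), (4,2), (4,3), (4,5), (5,2), (5,3).

15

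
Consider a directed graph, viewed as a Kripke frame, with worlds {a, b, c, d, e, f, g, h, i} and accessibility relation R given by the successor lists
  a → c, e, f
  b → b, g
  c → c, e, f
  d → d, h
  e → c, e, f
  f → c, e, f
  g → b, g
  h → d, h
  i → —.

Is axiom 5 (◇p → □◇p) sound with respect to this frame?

Yes

By correspondence theory, 5 is valid on a frame iff R is Euclidean.
Euclidean: yes — any two successors of a common world are R-related.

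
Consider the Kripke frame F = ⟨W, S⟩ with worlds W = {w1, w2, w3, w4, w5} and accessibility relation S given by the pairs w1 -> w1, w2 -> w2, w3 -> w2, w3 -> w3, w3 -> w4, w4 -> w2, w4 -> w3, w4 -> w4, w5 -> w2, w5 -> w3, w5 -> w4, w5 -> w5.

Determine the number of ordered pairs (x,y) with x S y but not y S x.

Enumerating: (w3,w2), (w4,w2), (w5,w2), (w5,w3), (w5,w4).

5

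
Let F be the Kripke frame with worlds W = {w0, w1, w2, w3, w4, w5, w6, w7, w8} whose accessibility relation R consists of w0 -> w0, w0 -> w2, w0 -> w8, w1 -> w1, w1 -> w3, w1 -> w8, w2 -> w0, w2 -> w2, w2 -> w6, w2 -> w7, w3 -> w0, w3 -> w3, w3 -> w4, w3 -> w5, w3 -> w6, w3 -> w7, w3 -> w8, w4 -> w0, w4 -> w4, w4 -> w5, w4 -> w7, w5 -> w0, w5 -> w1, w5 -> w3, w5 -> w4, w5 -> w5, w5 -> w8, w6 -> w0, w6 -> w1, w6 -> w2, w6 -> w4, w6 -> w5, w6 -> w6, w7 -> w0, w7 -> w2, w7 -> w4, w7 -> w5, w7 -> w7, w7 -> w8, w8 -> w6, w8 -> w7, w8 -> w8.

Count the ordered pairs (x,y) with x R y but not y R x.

19

Enumerating: (w0,w8), (w1,w3), (w1,w8), (w3,w0), (w3,w4), (w3,w6), (w3,w7), (w3,w8), (w4,w0), (w5,w0), (w5,w1), (w5,w8), … and 7 more.
Total: 19.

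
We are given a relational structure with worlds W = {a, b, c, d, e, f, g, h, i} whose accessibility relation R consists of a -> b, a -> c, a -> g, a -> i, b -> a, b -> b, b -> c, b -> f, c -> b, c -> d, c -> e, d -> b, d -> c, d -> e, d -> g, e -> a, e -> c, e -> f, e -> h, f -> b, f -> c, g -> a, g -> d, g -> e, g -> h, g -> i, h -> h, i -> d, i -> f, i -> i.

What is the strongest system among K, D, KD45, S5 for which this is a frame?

Serial (axiom D): yes — every world has a successor (e.g. a R b).
Euclidean (axiom 5): no — a R b and a R g, but not b R g.
Transitive (axiom 4): no — a R b and b R f, but not a R f.
Reflexive (axiom T): no — a is not related to itself.
So F validates K, D; KD45 would additionally require R to be Euclidean and transitive. The strongest is D.

D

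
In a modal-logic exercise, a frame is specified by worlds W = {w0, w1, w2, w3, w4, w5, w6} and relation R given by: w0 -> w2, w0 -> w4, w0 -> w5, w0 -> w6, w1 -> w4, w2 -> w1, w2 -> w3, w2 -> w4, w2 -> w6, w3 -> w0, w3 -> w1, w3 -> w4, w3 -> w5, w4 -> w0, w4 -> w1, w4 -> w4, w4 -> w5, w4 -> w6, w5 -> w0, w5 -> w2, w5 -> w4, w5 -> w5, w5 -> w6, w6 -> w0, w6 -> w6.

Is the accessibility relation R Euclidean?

No

Euclidean: no — w0 R w2 and w0 R w5, but not w2 R w5.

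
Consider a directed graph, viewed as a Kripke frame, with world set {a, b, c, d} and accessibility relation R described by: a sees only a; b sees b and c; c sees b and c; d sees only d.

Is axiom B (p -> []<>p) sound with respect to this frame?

Yes

By correspondence theory, B is valid on a frame iff R is symmetric.
Symmetric: yes — every pair in R has its reverse in R.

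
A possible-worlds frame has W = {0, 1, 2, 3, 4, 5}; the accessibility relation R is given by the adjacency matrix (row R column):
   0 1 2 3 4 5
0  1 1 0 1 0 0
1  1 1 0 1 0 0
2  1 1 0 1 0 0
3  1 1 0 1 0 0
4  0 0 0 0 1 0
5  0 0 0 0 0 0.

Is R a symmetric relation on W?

No

Symmetric: no — 2 R 0 but not 0 R 2.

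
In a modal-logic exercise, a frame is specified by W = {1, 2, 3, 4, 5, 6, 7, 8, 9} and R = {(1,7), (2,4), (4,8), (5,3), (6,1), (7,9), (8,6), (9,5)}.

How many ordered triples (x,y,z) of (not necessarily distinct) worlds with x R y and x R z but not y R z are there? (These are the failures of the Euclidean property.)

8

Enumerating: (1,7,7), (2,4,4), (4,8,8), (5,3,3), (6,1,1), (7,9,9), (8,6,6), (9,5,5).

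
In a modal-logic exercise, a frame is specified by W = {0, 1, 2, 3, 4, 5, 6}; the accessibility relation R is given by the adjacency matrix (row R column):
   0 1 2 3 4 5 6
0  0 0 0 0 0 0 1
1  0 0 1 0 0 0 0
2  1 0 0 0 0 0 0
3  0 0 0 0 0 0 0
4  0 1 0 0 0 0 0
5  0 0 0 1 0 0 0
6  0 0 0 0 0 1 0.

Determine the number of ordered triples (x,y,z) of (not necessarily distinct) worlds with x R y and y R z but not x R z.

5

Enumerating: (0,6,5), (1,2,0), (2,0,6), (4,1,2), (6,5,3).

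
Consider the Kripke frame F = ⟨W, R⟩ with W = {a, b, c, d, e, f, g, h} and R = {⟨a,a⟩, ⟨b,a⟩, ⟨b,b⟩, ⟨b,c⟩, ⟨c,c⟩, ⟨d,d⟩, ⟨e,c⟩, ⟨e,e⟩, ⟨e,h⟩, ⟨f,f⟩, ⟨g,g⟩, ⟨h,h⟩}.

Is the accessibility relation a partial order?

Reflexive: yes — every world is R-related to itself.
Transitive: yes — every two-step R-path is closed by a direct edge.
Antisymmetric: yes — no distinct pair is related both ways.
So R is a partial order.

Yes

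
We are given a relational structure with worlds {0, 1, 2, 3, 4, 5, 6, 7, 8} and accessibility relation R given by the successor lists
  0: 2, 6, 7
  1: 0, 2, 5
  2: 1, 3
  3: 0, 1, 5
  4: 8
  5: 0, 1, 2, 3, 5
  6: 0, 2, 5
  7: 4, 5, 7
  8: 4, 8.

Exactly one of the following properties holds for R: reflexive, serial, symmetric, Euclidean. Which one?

Reflexive: no — 0 is not related to itself.
Serial: yes — every world has a successor (e.g. 0 R 2).
Symmetric: no — 0 R 2 but not 2 R 0.
Euclidean: no — 0 R 2 and 0 R 6, but not 2 R 6.
Only serial holds.

serial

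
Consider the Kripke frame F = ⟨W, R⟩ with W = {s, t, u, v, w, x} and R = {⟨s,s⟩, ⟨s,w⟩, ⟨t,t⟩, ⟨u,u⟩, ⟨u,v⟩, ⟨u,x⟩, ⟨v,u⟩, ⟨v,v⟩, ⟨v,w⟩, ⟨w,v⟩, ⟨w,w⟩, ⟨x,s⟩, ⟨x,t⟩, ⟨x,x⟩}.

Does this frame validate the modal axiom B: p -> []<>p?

No

Axiom B corresponds to the accessibility relation being symmetric.
Symmetric: no — s R w but not w R s.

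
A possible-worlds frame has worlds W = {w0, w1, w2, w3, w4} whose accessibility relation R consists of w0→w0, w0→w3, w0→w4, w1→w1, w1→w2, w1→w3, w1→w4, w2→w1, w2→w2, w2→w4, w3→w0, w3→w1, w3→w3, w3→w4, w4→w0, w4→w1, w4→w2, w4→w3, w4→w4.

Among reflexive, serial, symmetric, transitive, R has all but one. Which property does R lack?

Reflexive: yes — every world is R-related to itself.
Serial: yes — every world has a successor (e.g. w0 R w0).
Symmetric: yes — every pair in R has its reverse in R.
Transitive: no — w0 R w3 and w3 R w1, but not w0 R w1.
Only transitive fails.

transitive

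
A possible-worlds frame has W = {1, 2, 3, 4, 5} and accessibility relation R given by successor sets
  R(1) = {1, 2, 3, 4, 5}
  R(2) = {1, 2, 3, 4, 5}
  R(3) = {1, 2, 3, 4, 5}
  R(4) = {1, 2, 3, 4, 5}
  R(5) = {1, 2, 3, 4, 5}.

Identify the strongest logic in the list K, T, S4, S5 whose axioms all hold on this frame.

Reflexive (axiom T): yes — every world is R-related to itself.
Transitive (axiom 4): yes — every two-step R-path is closed by a direct edge.
Euclidean (axiom 5): yes — any two successors of a common world are R-related.
So F validates K, T, S4, S5. The strongest is S5.

S5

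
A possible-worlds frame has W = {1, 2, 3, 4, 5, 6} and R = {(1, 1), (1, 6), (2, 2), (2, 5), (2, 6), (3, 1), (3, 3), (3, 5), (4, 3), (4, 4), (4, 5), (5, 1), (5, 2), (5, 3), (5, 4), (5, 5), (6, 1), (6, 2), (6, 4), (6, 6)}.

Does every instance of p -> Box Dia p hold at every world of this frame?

Axiom B corresponds to the accessibility relation being symmetric.
Symmetric: no — 3 R 1 but not 1 R 3.

No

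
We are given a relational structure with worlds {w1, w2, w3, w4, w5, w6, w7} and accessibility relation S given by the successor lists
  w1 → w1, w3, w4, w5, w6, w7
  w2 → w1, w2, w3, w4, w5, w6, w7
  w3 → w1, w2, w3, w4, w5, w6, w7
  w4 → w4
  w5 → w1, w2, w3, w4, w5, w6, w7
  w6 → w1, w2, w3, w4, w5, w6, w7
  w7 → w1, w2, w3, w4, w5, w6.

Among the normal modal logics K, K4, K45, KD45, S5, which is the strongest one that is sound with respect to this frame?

Transitive (axiom 4): no — w1 S w3 and w3 S w2, but not w1 S w2.
Euclidean (axiom 5): no — w1 S w4 and w1 S w3, but not w4 S w3.
Serial (axiom D): yes — every world has a successor (e.g. w1 S w1).
Reflexive (axiom T): no — w7 is not related to itself.
So F validates K; K4 would additionally require S to be transitive. The strongest is K.

K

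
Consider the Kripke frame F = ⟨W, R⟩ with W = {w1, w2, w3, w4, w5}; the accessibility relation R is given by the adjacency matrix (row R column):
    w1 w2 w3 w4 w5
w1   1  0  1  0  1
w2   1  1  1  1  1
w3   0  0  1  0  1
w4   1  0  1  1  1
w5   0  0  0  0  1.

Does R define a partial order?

Yes

Reflexive: yes — every world is R-related to itself.
Transitive: yes — every two-step R-path is closed by a direct edge.
Antisymmetric: yes — no distinct pair is related both ways.
So R is a partial order.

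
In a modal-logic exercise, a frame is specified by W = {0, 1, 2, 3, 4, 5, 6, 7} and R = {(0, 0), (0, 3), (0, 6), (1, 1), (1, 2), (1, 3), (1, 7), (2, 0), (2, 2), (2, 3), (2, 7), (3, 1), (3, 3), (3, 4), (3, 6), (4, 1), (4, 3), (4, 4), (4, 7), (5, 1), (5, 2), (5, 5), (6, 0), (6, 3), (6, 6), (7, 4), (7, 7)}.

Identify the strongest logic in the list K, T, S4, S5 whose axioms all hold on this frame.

Reflexive (axiom T): yes — every world is R-related to itself.
Transitive (axiom 4): no — 0 R 3 and 3 R 1, but not 0 R 1.
Euclidean (axiom 5): no — 1 R 3 and 1 R 2, but not 3 R 2.
So F validates K, T; S4 would additionally require R to be transitive. The strongest is T.

T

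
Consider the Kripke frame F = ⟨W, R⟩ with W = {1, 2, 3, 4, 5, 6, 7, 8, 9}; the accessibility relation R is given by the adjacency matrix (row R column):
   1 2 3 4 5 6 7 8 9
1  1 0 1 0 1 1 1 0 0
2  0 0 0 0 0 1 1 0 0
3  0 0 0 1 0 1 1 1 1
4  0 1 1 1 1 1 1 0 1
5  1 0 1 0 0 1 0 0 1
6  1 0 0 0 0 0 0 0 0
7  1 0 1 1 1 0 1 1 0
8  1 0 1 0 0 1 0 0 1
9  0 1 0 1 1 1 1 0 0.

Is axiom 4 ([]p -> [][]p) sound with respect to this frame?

No

The schema 4 characterises exactly the transitive frames.
Transitive: no — 1 R 3 and 3 R 4, but not 1 R 4.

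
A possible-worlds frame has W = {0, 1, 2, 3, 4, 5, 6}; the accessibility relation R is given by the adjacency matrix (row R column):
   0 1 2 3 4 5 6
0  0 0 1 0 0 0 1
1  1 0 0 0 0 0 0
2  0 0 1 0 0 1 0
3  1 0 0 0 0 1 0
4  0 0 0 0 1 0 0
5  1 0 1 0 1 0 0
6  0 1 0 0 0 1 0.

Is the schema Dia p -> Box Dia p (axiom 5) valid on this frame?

No

By correspondence theory, 5 is valid on a frame iff R is Euclidean.
Euclidean: no — 0 R 2 and 0 R 6, but not 2 R 6.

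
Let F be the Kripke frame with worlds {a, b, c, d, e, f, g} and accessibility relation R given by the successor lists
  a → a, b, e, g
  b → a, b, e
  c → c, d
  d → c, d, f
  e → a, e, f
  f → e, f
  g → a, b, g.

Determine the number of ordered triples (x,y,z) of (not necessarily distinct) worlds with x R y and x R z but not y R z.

11

Enumerating: (a,b,g), (a,e,b), (a,e,g), (a,g,e), (b,e,b), (d,c,f), (d,f,c), (d,f,d), (e,a,f), (e,f,a), (g,b,g).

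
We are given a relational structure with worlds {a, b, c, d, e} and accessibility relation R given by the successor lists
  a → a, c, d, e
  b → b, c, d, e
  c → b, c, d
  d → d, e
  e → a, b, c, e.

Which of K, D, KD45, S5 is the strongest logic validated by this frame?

D

Serial (axiom D): yes — every world has a successor (e.g. a R a).
Euclidean (axiom 5): no — a R c and a R e, but not c R e.
Transitive (axiom 4): no — a R c and c R b, but not a R b.
Reflexive (axiom T): yes — every world is R-related to itself.
So F validates K, D; KD45 would additionally require R to be Euclidean and transitive. The strongest is D.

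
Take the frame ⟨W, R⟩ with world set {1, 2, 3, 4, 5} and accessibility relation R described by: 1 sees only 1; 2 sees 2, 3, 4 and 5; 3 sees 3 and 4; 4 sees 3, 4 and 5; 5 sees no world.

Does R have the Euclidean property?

Euclidean: no — 2 R 3 and 2 R 5, but not 3 R 5.

No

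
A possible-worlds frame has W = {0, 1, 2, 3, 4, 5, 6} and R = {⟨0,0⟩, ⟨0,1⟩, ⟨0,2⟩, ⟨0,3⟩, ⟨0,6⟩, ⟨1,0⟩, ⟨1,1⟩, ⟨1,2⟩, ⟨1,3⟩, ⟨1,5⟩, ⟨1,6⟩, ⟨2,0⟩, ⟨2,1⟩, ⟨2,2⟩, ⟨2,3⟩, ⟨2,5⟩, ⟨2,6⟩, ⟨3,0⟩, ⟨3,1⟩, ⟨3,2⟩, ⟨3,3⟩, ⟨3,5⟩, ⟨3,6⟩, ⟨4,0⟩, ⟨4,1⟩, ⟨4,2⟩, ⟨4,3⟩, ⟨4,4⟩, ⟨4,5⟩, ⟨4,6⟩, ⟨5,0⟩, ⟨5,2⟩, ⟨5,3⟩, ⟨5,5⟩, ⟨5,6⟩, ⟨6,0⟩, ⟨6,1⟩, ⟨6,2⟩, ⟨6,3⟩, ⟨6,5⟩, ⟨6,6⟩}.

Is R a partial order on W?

No

Reflexive: yes — every world is R-related to itself.
Transitive: no — 0 R 1 and 1 R 5, but not 0 R 5.
Antisymmetric: no — 0 R 1 and 1 R 0 with 0 ≠ 1.
So R is not a partial order.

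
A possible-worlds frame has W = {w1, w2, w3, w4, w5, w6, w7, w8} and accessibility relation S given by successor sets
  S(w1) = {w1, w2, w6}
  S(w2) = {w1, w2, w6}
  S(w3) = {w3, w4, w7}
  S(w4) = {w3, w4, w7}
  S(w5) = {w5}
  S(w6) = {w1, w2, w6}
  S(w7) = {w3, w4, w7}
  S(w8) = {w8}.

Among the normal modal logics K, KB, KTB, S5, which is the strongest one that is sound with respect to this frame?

S5

Symmetric (axiom B): yes — every pair in S has its reverse in S.
Reflexive (axiom T): yes — every world is S-related to itself.
Euclidean (axiom 5): yes — any two successors of a common world are S-related.
So F validates K, KB, KTB, S5. The strongest is S5.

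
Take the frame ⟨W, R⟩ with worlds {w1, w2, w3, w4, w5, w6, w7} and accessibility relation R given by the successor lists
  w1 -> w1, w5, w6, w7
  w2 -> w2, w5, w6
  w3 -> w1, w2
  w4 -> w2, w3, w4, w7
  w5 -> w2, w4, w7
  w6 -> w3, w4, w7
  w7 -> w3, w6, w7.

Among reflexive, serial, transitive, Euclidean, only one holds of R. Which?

serial

Reflexive: no — w3 is not related to itself.
Serial: yes — every world has a successor (e.g. w1 R w1).
Transitive: no — w1 R w5 and w5 R w2, but not w1 R w2.
Euclidean: no — w1 R w5 and w1 R w6, but not w5 R w6.
Only serial holds.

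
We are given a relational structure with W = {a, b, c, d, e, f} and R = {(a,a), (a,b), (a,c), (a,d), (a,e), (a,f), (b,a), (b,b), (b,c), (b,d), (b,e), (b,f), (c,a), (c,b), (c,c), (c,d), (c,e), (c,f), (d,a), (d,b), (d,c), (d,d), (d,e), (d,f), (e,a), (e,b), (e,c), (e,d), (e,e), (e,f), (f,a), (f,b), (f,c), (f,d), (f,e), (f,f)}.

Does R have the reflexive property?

Reflexive: yes — every world is R-related to itself.

Yes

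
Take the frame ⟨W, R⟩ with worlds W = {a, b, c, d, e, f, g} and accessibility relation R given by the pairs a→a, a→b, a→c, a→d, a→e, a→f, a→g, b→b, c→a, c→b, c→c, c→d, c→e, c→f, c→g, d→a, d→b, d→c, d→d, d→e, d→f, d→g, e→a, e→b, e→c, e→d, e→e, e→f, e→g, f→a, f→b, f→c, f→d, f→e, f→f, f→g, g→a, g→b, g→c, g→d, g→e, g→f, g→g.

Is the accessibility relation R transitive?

Yes

Transitive: yes — every two-step R-path is closed by a direct edge.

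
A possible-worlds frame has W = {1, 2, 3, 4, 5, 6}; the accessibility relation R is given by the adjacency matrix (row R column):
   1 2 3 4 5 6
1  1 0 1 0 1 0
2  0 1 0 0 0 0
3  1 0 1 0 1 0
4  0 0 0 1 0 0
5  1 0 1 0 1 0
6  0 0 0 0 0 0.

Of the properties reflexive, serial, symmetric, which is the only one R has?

Reflexive: no — 6 is not related to itself.
Serial: no — 6 has no R-successor.
Symmetric: yes — every pair in R has its reverse in R.
Only symmetric holds.

symmetric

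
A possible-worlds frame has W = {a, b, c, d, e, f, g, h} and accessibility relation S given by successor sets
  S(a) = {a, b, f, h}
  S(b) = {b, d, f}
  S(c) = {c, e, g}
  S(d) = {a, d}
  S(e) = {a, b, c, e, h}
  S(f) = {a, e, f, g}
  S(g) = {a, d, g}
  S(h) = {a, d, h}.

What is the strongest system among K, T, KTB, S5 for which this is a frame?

T

Reflexive (axiom T): yes — every world is S-related to itself.
Symmetric (axiom B): no — a S b but not b S a.
Euclidean (axiom 5): no — a S b and a S h, but not b S h.
So F validates K, T; KTB would additionally require S to be symmetric. The strongest is T.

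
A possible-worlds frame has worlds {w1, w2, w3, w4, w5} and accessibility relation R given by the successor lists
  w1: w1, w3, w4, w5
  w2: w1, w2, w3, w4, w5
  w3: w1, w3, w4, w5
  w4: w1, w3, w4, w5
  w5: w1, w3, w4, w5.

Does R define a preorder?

Yes

Reflexive: yes — every world is R-related to itself.
Transitive: yes — every two-step R-path is closed by a direct edge.
So R is a preorder.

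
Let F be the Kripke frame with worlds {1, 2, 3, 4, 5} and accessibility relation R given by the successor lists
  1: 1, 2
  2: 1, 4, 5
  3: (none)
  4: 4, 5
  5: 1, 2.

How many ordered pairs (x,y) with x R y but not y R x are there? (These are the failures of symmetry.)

3

Enumerating: (2,4), (4,5), (5,1).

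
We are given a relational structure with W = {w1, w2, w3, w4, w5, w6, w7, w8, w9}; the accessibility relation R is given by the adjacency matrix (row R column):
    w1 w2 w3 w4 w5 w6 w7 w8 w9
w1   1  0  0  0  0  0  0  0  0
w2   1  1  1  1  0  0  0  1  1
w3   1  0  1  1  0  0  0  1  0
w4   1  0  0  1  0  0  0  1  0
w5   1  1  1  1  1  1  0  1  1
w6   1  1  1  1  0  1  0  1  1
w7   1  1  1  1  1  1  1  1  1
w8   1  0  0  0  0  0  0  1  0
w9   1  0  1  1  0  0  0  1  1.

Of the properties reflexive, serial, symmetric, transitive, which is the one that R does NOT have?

symmetric

Reflexive: yes — every world is R-related to itself.
Serial: yes — every world has a successor (e.g. w1 R w1).
Symmetric: no — w2 R w1 but not w1 R w2.
Transitive: yes — every two-step R-path is closed by a direct edge.
Only symmetric fails.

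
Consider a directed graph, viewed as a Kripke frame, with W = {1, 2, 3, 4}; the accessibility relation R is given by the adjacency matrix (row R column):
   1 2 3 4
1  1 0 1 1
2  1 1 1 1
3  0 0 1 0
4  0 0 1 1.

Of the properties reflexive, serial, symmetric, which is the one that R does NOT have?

symmetric

Reflexive: yes — every world is R-related to itself.
Serial: yes — every world has a successor (e.g. 1 R 1).
Symmetric: no — 1 R 3 but not 3 R 1.
Only symmetric fails.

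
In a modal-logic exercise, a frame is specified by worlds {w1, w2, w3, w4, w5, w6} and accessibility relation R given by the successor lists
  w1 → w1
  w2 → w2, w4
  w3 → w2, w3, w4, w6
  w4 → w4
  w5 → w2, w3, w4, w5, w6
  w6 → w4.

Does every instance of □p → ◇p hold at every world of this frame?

Yes

The schema D characterises exactly the serial frames.
Serial: yes — every world has a successor (e.g. w1 R w1).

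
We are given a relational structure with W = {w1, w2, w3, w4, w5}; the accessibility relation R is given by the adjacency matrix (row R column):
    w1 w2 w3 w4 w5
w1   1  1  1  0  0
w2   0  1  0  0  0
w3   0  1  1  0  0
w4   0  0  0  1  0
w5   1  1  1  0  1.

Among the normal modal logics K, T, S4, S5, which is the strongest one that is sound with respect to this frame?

S4

Reflexive (axiom T): yes — every world is R-related to itself.
Transitive (axiom 4): yes — every two-step R-path is closed by a direct edge.
Euclidean (axiom 5): no — w1 R w2 and w1 R w3, but not w2 R w3.
So F validates K, T, S4; S5 would additionally require R to be Euclidean. The strongest is S4.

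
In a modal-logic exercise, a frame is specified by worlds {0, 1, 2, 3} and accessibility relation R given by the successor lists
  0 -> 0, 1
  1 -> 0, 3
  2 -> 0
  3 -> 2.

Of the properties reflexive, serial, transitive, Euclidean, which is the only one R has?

serial

Reflexive: no — 1 is not related to itself.
Serial: yes — every world has a successor (e.g. 0 R 0).
Transitive: no — 0 R 1 and 1 R 3, but not 0 R 3.
Euclidean: no — 1 R 0 and 1 R 3, but not 0 R 3.
Only serial holds.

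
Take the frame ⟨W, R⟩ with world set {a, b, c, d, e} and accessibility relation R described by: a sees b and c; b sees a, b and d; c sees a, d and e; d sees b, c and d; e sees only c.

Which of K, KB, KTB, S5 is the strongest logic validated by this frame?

Symmetric (axiom B): yes — every pair in R has its reverse in R.
Reflexive (axiom T): no — a is not related to itself.
Euclidean (axiom 5): no — a R b and a R c, but not b R c.
So F validates K, KB; KTB would additionally require R to be reflexive. The strongest is KB.

KB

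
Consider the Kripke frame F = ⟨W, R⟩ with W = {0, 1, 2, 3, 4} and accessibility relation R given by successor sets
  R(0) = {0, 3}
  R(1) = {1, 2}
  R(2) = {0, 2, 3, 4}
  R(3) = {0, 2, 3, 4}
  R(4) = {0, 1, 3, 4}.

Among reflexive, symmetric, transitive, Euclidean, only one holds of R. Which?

reflexive

Reflexive: yes — every world is R-related to itself.
Symmetric: no — 1 R 2 but not 2 R 1.
Transitive: no — 0 R 3 and 3 R 2, but not 0 R 2.
Euclidean: no — 2 R 0 and 2 R 4, but not 0 R 4.
Only reflexive holds.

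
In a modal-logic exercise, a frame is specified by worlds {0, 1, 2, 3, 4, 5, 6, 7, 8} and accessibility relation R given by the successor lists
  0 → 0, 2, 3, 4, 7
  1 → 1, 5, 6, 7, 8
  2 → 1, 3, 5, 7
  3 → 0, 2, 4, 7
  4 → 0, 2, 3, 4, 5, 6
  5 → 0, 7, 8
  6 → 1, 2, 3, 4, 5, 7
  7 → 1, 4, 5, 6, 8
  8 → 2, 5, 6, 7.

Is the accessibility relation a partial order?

No

Reflexive: no — 2 is not related to itself.
Transitive: no — 0 R 2 and 2 R 1, but not 0 R 1.
Antisymmetric: no — 0 R 3 and 3 R 0 with 0 ≠ 3.
So R is not a partial order.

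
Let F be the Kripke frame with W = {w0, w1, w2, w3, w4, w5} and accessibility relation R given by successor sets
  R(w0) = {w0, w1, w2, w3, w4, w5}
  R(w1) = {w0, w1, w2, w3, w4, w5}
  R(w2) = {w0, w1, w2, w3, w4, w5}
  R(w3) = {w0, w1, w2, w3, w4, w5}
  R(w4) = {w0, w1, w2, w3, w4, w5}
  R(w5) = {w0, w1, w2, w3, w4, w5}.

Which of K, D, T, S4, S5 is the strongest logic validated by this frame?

S5

Serial (axiom D): yes — every world has a successor (e.g. w0 R w0).
Reflexive (axiom T): yes — every world is R-related to itself.
Transitive (axiom 4): yes — every two-step R-path is closed by a direct edge.
Euclidean (axiom 5): yes — any two successors of a common world are R-related.
So F validates K, D, T, S4, S5. The strongest is S5.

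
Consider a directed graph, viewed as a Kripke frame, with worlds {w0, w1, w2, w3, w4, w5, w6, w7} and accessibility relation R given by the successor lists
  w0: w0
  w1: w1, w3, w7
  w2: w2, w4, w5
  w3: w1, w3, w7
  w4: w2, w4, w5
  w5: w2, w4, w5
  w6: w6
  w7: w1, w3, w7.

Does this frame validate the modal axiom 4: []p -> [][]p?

The schema 4 characterises exactly the transitive frames.
Transitive: yes — every two-step R-path is closed by a direct edge.

Yes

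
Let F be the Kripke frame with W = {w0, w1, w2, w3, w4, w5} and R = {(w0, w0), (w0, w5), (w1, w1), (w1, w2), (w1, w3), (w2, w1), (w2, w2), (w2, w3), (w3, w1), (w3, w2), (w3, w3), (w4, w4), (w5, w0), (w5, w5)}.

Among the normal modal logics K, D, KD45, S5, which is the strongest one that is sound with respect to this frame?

Serial (axiom D): yes — every world has a successor (e.g. w0 R w0).
Euclidean (axiom 5): yes — any two successors of a common world are R-related.
Transitive (axiom 4): yes — every two-step R-path is closed by a direct edge.
Reflexive (axiom T): yes — every world is R-related to itself.
So F validates K, D, KD45, S5. The strongest is S5.

S5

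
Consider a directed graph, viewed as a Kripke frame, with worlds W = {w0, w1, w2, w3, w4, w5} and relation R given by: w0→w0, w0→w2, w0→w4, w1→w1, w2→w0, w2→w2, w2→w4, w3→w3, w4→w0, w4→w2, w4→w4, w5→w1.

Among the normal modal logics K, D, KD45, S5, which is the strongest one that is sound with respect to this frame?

KD45

Serial (axiom D): yes — every world has a successor (e.g. w0 R w0).
Euclidean (axiom 5): yes — any two successors of a common world are R-related.
Transitive (axiom 4): yes — every two-step R-path is closed by a direct edge.
Reflexive (axiom T): no — w5 is not related to itself.
So F validates K, D, KD45; S5 would additionally require R to be reflexive. The strongest is KD45.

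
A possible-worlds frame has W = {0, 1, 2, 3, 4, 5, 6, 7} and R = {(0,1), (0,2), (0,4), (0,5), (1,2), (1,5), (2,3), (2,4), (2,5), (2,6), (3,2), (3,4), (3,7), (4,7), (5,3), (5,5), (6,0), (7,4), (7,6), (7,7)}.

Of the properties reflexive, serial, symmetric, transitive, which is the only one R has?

Reflexive: no — 0 is not related to itself.
Serial: yes — every world has a successor (e.g. 0 R 1).
Symmetric: no — 0 R 1 but not 1 R 0.
Transitive: no — 0 R 2 and 2 R 3, but not 0 R 3.
Only serial holds.

serial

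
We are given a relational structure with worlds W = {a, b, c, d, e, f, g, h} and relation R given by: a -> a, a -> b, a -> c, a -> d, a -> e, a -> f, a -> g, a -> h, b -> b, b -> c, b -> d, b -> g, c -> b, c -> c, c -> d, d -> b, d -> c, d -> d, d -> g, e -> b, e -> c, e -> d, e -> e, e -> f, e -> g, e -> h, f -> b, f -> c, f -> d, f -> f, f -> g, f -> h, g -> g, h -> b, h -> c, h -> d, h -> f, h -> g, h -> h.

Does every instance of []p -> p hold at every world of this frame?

By correspondence theory, T is valid on a frame iff R is reflexive.
Reflexive: yes — every world is R-related to itself.

Yes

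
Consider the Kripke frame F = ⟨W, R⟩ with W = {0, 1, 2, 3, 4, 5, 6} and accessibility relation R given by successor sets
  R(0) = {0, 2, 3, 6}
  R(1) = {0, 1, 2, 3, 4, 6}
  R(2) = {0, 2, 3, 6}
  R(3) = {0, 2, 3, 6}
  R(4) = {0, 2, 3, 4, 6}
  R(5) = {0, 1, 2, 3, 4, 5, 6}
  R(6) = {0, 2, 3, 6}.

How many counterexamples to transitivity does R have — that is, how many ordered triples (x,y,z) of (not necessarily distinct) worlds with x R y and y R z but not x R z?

R is transitive; there are no such tuples.

0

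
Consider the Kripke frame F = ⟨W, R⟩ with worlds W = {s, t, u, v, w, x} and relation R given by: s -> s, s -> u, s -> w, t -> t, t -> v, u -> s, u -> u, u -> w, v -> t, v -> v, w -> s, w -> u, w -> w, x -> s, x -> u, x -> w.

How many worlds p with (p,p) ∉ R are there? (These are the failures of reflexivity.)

1

Enumerating: x.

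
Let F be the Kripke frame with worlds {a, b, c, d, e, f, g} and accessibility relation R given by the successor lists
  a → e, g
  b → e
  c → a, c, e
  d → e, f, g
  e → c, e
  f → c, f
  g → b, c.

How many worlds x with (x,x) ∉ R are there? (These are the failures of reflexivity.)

Enumerating: a, b, d, g.

4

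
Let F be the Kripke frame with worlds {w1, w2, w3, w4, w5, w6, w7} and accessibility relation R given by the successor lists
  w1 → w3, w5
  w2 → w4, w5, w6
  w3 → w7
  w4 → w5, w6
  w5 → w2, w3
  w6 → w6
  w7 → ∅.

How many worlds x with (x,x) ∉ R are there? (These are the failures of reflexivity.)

Enumerating: w1, w2, w3, w4, w5, w7.

6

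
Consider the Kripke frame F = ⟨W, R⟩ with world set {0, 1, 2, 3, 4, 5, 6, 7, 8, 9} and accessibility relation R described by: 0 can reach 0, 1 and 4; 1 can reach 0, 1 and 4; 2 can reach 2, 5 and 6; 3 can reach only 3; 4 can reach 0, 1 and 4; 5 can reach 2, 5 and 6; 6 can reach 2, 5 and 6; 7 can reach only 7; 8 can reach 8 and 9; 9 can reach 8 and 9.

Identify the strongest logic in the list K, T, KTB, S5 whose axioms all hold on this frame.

Reflexive (axiom T): yes — every world is R-related to itself.
Symmetric (axiom B): yes — every pair in R has its reverse in R.
Euclidean (axiom 5): yes — any two successors of a common world are R-related.
So F validates K, T, KTB, S5. The strongest is S5.

S5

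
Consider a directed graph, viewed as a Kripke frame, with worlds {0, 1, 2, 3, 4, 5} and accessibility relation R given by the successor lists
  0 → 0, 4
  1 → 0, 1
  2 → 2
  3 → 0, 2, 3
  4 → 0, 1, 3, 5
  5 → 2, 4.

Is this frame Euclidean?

Euclidean: no — 3 R 0 and 3 R 2, but not 0 R 2.

No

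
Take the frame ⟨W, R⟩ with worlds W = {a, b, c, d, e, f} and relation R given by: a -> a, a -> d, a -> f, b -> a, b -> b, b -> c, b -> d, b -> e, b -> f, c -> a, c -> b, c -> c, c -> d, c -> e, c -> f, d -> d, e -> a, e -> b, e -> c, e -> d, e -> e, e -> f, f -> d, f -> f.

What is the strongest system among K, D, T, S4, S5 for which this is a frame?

Serial (axiom D): yes — every world has a successor (e.g. a R a).
Reflexive (axiom T): yes — every world is R-related to itself.
Transitive (axiom 4): yes — every two-step R-path is closed by a direct edge.
Euclidean (axiom 5): no — a R d and a R f, but not d R f.
So F validates K, D, T, S4; S5 would additionally require R to be Euclidean. The strongest is S4.

S4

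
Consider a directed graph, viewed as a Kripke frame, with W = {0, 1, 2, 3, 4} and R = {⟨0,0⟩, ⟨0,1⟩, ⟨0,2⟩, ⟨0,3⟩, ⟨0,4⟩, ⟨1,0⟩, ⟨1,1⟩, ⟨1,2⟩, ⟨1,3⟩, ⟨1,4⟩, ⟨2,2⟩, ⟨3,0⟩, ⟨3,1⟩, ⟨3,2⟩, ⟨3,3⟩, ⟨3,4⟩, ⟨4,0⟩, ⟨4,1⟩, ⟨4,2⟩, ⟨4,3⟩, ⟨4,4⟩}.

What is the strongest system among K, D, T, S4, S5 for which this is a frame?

S4

Serial (axiom D): yes — every world has a successor (e.g. 0 R 0).
Reflexive (axiom T): yes — every world is R-related to itself.
Transitive (axiom 4): yes — every two-step R-path is closed by a direct edge.
Euclidean (axiom 5): no — 0 R 2 and 0 R 1, but not 2 R 1.
So F validates K, D, T, S4; S5 would additionally require R to be Euclidean. The strongest is S4.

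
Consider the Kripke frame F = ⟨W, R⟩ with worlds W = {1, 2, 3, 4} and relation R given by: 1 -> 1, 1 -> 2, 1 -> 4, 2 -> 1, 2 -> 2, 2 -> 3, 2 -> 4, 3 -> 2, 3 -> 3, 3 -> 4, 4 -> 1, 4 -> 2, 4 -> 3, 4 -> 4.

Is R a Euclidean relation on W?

Euclidean: no — 2 R 1 and 2 R 3, but not 1 R 3.

No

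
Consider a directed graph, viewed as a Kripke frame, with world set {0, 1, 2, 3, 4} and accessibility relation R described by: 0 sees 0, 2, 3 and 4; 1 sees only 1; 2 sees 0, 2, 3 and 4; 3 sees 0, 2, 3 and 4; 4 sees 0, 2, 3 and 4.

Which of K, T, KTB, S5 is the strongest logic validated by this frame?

Reflexive (axiom T): yes — every world is R-related to itself.
Symmetric (axiom B): yes — every pair in R has its reverse in R.
Euclidean (axiom 5): yes — any two successors of a common world are R-related.
So F validates K, T, KTB, S5. The strongest is S5.

S5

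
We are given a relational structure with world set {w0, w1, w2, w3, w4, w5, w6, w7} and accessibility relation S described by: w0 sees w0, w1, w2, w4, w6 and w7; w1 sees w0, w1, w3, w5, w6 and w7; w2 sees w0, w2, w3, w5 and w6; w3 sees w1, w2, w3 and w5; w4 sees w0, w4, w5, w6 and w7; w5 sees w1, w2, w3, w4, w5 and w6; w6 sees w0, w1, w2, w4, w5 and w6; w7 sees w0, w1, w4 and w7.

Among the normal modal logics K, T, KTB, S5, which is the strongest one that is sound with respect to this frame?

KTB

Reflexive (axiom T): yes — every world is S-related to itself.
Symmetric (axiom B): yes — every pair in S has its reverse in S.
Euclidean (axiom 5): no — w0 S w1 and w0 S w2, but not w1 S w2.
So F validates K, T, KTB; S5 would additionally require S to be Euclidean. The strongest is KTB.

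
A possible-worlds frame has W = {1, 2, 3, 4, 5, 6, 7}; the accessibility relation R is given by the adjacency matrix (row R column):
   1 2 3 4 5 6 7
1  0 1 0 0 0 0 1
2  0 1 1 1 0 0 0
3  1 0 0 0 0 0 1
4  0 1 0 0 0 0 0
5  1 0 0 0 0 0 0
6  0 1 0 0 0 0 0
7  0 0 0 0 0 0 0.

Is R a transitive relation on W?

No

Transitive: no — 1 R 2 and 2 R 3, but not 1 R 3.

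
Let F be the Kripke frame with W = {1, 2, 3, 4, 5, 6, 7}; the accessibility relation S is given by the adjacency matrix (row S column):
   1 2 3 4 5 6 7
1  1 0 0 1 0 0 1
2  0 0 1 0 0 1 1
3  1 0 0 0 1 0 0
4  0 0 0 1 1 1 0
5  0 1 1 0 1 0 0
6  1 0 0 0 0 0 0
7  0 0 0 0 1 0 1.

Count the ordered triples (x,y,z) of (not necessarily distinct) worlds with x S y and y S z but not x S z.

Enumerating: (1,4,5), (1,4,6), (1,7,5), (2,3,1), (2,3,5), (2,6,1), (2,7,5), (3,1,4), (3,1,7), (3,5,2), (3,5,3), (4,5,2), … and 9 more.
Total: 21.

21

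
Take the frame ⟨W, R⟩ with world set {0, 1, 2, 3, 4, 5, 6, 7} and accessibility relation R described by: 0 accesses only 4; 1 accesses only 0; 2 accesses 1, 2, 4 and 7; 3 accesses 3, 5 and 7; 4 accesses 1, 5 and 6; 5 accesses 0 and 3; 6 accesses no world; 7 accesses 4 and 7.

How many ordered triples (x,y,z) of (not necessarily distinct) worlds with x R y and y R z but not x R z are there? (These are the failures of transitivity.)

Enumerating: (0,4,1), (0,4,5), (0,4,6), (1,0,4), (2,1,0), (2,4,5), (2,4,6), (3,5,0), (3,7,4), (4,1,0), (4,5,0), (4,5,3), (5,0,4), (5,3,5), (5,3,7), (7,4,1), (7,4,5), (7,4,6).

18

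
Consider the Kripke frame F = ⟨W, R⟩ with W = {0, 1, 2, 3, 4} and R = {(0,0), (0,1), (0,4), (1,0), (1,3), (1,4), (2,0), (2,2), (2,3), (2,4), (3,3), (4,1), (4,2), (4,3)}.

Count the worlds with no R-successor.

0

R is serial; there are no such worlds.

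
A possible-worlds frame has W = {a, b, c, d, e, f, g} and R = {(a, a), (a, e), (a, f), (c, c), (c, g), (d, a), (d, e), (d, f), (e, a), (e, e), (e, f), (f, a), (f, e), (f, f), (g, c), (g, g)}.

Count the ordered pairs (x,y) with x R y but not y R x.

3

Enumerating: (d,a), (d,e), (d,f).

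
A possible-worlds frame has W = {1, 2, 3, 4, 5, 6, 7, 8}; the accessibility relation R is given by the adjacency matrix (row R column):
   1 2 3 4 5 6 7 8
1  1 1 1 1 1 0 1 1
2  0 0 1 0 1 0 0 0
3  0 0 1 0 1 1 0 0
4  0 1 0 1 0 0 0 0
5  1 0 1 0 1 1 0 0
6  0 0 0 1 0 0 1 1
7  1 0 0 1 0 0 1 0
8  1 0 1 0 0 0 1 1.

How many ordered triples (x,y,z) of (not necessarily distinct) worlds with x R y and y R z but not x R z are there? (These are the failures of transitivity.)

Enumerating: (1,3,6), (1,5,6), (2,3,6), (2,5,1), (2,5,6), (3,5,1), (3,6,4), (3,6,7), (3,6,8), (4,2,3), (4,2,5), (5,1,2), … and 21 more.
Total: 33.

33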